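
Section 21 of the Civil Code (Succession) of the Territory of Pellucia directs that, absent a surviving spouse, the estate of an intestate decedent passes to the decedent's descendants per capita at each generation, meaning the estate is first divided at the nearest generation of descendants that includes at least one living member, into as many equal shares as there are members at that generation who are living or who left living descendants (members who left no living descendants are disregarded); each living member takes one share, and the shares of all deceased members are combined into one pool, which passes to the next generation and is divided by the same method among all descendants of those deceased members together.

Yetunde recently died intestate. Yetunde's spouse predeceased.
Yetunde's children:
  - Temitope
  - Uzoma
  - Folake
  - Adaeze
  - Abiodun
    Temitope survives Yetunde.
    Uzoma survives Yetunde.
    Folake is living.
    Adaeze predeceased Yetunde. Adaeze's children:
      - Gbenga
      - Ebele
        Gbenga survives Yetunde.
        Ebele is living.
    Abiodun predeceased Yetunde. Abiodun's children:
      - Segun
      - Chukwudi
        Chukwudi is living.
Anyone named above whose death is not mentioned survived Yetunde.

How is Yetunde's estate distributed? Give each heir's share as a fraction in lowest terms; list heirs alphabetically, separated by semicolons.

Chukwudi 1/10; Ebele 1/10; Folake 1/5; Gbenga 1/10; Segun 1/10; Temitope 1/5; Uzoma 1/5

There is no surviving spouse, so the entire estate passes to Yetunde's descendants per capita at each generation.
At generation 1 (Temitope, Uzoma, Folake, Adaeze, Abiodun) there are 5 shares of (1)/5 = 1/5 each.
Living: Temitope, Uzoma, and Folake — each takes 1/5.
Deceased: Adaeze and Abiodun. Their combined 2/5 is pooled and carried to generation 2.
At generation 2 (Gbenga, Ebele, Segun, Chukwudi) there are 4 shares of (2/5)/4 = 1/10 each.
Living: Gbenga, Ebele, Segun, and Chukwudi — each takes 1/10.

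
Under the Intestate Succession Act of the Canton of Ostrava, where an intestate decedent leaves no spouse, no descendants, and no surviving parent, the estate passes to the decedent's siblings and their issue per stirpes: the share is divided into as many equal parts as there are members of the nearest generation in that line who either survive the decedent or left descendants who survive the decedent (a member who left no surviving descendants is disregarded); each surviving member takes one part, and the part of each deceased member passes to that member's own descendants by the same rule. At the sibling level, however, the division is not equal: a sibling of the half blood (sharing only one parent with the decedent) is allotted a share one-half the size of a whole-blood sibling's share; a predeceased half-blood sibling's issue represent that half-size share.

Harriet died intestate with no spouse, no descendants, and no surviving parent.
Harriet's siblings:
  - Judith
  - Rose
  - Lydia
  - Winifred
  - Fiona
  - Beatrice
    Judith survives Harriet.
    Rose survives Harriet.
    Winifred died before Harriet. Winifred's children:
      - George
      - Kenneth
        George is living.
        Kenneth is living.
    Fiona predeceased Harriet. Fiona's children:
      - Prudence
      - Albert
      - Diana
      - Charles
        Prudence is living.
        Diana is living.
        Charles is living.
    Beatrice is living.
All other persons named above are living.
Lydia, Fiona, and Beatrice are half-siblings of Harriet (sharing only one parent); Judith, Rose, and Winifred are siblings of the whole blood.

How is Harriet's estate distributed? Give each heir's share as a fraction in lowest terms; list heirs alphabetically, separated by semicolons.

No spouse, descendants, or parent survives, so the estate passes to Harriet's siblings per stirpes.
Half-blood siblings count for one-half the weight of whole-blood siblings at the initial division.
Dividing 1 in proportion to weights (total weight 9/2): Judith (weight 1) → 2/9; Rose (weight 1) → 2/9; Lydia (weight 1/2) → 1/9; Winifred (weight 1) → 2/9; Fiona (weight 1/2) → 1/9; Beatrice (weight 1/2) → 1/9.
Judith is living and takes 2/9.
Rose is living and takes 2/9.
Lydia is living and takes 1/9.
Winifred predeceased; the 2/9 allotted to Winifred's branch passes to Winifred's issue by representation.
The 2/9 is divided into 2 equal shares of 1/9 among George, Kenneth.
George is living and takes 1/9.
Kenneth is living and takes 1/9.
Fiona predeceased; the 1/9 allotted to Fiona's branch passes to Fiona's issue by representation.
The 1/9 is divided into 4 equal shares of 1/36 among Prudence, Albert, Diana, Charles.
Prudence is living and takes 1/36.
Albert is living and takes 1/36.
Diana is living and takes 1/36.
Charles is living and takes 1/36.
Beatrice is living and takes 1/9.

Albert 1/36; Beatrice 1/9; Charles 1/36; Diana 1/36; George 1/9; Judith 2/9; Kenneth 1/9; Lydia 1/9; Prudence 1/36; Rose 2/9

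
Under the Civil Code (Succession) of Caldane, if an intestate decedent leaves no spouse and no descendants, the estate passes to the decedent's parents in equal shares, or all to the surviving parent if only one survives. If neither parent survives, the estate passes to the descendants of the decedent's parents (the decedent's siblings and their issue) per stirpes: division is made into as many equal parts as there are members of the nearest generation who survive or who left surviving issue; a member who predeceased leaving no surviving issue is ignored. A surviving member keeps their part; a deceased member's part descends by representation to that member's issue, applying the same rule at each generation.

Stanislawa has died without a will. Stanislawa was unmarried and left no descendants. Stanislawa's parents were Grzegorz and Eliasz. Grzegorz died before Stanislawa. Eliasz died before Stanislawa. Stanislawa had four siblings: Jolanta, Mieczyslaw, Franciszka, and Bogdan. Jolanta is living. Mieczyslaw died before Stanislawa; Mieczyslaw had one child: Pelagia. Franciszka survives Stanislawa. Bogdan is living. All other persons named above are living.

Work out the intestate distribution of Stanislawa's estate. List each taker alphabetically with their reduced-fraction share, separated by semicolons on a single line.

Neither parent survives and there are no descendants, so the estate passes to Stanislawa's siblings and their issue per stirpes.
The estate is divided into 4 equal shares of 1/4 among Jolanta, Mieczyslaw, Franciszka, Bogdan.
Jolanta is living and takes 1/4.
Mieczyslaw predeceased; the 1/4 allotted to Mieczyslaw's branch passes to Mieczyslaw's issue by representation.
Pelagia is the sole taker at this level and receives the full 1/4.
Franciszka is living and takes 1/4.
Bogdan is living and takes 1/4.

Bogdan 1/4; Franciszka 1/4; Jolanta 1/4; Pelagia 1/4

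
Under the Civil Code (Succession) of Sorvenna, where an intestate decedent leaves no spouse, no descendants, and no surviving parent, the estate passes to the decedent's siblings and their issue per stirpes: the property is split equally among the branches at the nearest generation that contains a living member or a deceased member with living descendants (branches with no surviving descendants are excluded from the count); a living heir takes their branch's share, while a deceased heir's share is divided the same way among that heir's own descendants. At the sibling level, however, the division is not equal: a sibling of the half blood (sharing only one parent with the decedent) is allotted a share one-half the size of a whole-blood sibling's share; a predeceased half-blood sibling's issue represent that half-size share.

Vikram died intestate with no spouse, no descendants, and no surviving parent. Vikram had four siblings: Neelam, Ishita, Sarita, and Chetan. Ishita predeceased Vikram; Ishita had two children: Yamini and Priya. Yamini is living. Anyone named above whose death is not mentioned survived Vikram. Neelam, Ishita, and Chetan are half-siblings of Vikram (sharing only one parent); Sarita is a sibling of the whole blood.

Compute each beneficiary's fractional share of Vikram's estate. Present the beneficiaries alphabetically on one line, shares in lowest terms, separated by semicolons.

Chetan 1/5; Neelam 1/5; Priya 1/10; Sarita 2/5; Yamini 1/10

No spouse, descendants, or parent survives, so the estate passes to Vikram's siblings per stirpes.
Half-blood siblings count for one-half the weight of whole-blood siblings at the initial division.
Dividing 1 in proportion to weights (total weight 5/2): Neelam (weight 1/2) → 1/5; Ishita (weight 1/2) → 1/5; Sarita (weight 1) → 2/5; Chetan (weight 1/2) → 1/5.
Neelam is living and takes 1/5.
Ishita predeceased; the 1/5 allotted to Ishita's branch passes to Ishita's issue by representation.
The 1/5 is divided into 2 equal shares of 1/10 among Yamini, Priya.
Yamini is living and takes 1/10.
Priya is living and takes 1/10.
Sarita is living and takes 2/5.
Chetan is living and takes 1/5.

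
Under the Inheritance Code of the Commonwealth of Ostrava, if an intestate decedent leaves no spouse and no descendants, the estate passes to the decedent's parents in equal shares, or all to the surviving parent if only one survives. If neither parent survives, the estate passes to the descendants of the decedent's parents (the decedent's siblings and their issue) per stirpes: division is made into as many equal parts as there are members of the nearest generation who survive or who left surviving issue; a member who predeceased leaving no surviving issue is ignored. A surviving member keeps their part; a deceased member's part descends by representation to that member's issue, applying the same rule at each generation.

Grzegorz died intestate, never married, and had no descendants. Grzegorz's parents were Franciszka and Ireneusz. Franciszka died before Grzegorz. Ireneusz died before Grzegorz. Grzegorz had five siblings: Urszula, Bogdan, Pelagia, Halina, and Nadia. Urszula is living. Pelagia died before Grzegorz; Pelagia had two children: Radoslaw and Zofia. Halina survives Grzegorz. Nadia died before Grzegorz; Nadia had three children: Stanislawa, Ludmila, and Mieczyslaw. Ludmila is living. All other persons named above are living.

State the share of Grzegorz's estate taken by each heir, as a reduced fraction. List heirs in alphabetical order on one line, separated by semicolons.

Neither parent survives and there are no descendants, so the estate passes to Grzegorz's siblings and their issue per stirpes.
The estate is divided into 5 equal shares of 1/5 among Urszula, Bogdan, Pelagia, Halina, Nadia.
Urszula is living and takes 1/5.
Bogdan is living and takes 1/5.
Pelagia predeceased; the 1/5 allotted to Pelagia's branch passes to Pelagia's issue by representation.
The 1/5 is divided into 2 equal shares of 1/10 among Radoslaw, Zofia.
Radoslaw is living and takes 1/10.
Zofia is living and takes 1/10.
Halina is living and takes 1/5.
Nadia predeceased; the 1/5 allotted to Nadia's branch passes to Nadia's issue by representation.
The 1/5 is divided into 3 equal shares of 1/15 among Stanislawa, Ludmila, Mieczyslaw.
Stanislawa is living and takes 1/15.
Ludmila is living and takes 1/15.
Mieczyslaw is living and takes 1/15.

Bogdan 1/5; Halina 1/5; Ludmila 1/15; Mieczyslaw 1/15; Radoslaw 1/10; Stanislawa 1/15; Urszula 1/5; Zofia 1/10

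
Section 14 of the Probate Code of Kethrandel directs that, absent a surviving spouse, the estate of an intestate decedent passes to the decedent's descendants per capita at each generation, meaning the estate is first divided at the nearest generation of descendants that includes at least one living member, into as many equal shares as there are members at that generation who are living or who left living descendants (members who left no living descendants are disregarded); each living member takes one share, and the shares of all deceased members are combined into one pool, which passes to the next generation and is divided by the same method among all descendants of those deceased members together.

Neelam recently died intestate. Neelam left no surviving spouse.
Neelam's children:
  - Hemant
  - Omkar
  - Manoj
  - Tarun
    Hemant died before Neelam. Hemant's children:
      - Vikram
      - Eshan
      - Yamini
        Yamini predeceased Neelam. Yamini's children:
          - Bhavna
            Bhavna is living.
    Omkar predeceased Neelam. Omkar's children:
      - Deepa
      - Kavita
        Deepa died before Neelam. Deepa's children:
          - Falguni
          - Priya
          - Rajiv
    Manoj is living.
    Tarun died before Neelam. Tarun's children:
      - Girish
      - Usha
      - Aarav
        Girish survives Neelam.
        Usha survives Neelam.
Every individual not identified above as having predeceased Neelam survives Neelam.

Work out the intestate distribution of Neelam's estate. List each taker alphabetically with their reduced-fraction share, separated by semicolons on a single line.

There is no surviving spouse, so the entire estate passes to Neelam's descendants per capita at each generation.
At generation 1 (Hemant, Omkar, Manoj, Tarun) there are 4 shares of (1)/4 = 1/4 each.
Living: Manoj — each takes 1/4.
Deceased: Hemant, Omkar, and Tarun. Their combined 3/4 is pooled and carried to generation 2.
At generation 2 (Vikram, Eshan, Yamini, Deepa, Kavita, Girish, Usha, Aarav) there are 8 shares of (3/4)/8 = 3/32 each.
Living: Vikram, Eshan, Kavita, Girish, Usha, and Aarav — each takes 3/32.
Deceased: Yamini and Deepa. Their combined 3/16 is pooled and carried to generation 3.
At generation 3 (Bhavna, Falguni, Priya, Rajiv) there are 4 shares of (3/16)/4 = 3/64 each.
Living: Bhavna, Falguni, Priya, and Rajiv — each takes 3/64.

Aarav 3/32; Bhavna 3/64; Eshan 3/32; Falguni 3/64; Girish 3/32; Kavita 3/32; Manoj 1/4; Priya 3/64; Rajiv 3/64; Usha 3/32; Vikram 3/32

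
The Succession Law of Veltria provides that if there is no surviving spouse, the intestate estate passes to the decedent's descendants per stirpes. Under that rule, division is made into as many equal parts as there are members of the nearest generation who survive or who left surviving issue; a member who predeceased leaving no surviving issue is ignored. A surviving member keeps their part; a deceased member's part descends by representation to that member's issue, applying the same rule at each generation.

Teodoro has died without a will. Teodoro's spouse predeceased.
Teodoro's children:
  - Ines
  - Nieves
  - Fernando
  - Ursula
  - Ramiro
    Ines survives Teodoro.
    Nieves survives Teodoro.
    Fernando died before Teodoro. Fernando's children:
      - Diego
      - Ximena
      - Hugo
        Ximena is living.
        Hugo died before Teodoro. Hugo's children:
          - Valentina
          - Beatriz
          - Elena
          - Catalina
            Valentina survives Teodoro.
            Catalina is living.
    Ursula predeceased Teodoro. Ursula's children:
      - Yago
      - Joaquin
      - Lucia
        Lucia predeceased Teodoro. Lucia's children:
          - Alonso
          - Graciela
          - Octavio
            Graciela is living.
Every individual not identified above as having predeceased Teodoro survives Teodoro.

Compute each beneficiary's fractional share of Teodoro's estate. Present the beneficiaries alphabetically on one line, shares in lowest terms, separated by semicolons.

There is no surviving spouse, so the entire estate passes to Teodoro's descendants per stirpes.
The estate is divided into 5 equal shares of 1/5 among Ines, Nieves, Fernando, Ursula, Ramiro.
Ines is living and takes 1/5.
Nieves is living and takes 1/5.
Fernando predeceased; the 1/5 allotted to Fernando's branch passes to Fernando's issue by representation.
The 1/5 is divided into 3 equal shares of 1/15 among Diego, Ximena, Hugo.
Diego is living and takes 1/15.
Ximena is living and takes 1/15.
Hugo predeceased; the 1/15 allotted to Hugo's branch passes to Hugo's issue by representation.
The 1/15 is divided into 4 equal shares of 1/60 among Valentina, Beatriz, Elena, Catalina.
Valentina is living and takes 1/60.
Beatriz is living and takes 1/60.
Elena is living and takes 1/60.
Catalina is living and takes 1/60.
Ursula predeceased; the 1/5 allotted to Ursula's branch passes to Ursula's issue by representation.
The 1/5 is divided into 3 equal shares of 1/15 among Yago, Joaquin, Lucia.
Yago is living and takes 1/15.
Joaquin is living and takes 1/15.
Lucia predeceased; the 1/15 allotted to Lucia's branch passes to Lucia's issue by representation.
The 1/15 is divided into 3 equal shares of 1/45 among Alonso, Graciela, Octavio.
Alonso is living and takes 1/45.
Graciela is living and takes 1/45.
Octavio is living and takes 1/45.
Ramiro is living and takes 1/5.

Alonso 1/45; Beatriz 1/60; Catalina 1/60; Diego 1/15; Elena 1/60; Graciela 1/45; Ines 1/5; Joaquin 1/15; Nieves 1/5; Octavio 1/45; Ramiro 1/5; Valentina 1/60; Ximena 1/15; Yago 1/15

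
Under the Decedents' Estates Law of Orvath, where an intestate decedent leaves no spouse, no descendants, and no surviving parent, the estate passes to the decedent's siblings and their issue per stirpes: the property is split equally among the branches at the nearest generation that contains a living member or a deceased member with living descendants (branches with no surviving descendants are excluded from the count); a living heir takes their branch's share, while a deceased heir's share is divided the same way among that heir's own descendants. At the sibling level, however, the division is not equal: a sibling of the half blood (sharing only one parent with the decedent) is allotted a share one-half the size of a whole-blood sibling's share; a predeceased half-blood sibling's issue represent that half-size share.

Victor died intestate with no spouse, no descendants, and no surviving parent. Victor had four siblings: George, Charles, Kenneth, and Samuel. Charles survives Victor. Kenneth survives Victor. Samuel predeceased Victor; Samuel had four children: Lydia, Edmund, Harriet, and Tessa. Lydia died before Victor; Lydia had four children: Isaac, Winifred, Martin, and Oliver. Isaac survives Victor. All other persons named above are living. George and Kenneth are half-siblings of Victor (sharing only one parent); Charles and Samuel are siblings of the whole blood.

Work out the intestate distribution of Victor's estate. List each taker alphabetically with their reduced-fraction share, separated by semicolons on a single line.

No spouse, descendants, or parent survives, so the estate passes to Victor's siblings per stirpes.
Half-blood siblings count for one-half the weight of whole-blood siblings at the initial division.
Dividing 1 in proportion to weights (total weight 3): George (weight 1/2) → 1/6; Charles (weight 1) → 1/3; Kenneth (weight 1/2) → 1/6; Samuel (weight 1) → 1/3.
George is living and takes 1/6.
Charles is living and takes 1/3.
Kenneth is living and takes 1/6.
Samuel predeceased; the 1/3 allotted to Samuel's branch passes to Samuel's issue by representation.
The 1/3 is divided into 4 equal shares of 1/12 among Lydia, Edmund, Harriet, Tessa.
Lydia predeceased; the 1/12 allotted to Lydia's branch passes to Lydia's issue by representation.
The 1/12 is divided into 4 equal shares of 1/48 among Isaac, Winifred, Martin, Oliver.
Isaac is living and takes 1/48.
Winifred is living and takes 1/48.
Martin is living and takes 1/48.
Oliver is living and takes 1/48.
Edmund is living and takes 1/12.
Harriet is living and takes 1/12.
Tessa is living and takes 1/12.

Charles 1/3; Edmund 1/12; George 1/6; Harriet 1/12; Isaac 1/48; Kenneth 1/6; Martin 1/48; Oliver 1/48; Tessa 1/12; Winifred 1/48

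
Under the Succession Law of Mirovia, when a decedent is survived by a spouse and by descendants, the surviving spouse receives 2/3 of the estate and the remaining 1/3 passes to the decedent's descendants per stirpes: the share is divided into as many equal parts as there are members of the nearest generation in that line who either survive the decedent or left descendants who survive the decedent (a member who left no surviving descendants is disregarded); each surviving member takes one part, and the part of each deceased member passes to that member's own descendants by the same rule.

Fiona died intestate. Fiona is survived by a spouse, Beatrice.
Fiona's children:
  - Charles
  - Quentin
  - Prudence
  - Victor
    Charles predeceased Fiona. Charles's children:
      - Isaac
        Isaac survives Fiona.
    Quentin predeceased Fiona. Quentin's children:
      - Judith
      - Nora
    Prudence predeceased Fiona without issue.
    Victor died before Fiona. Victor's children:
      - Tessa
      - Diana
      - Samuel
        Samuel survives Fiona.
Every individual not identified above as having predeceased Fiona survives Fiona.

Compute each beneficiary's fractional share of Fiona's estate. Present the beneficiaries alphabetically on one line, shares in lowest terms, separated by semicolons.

Beatrice 2/3; Diana 1/27; Isaac 1/9; Judith 1/18; Nora 1/18; Samuel 1/27; Tessa 1/27

Beatrice, as surviving spouse, takes 2/3.
The remaining 1/3 passes to Fiona's descendants per stirpes.
Prudence left no surviving issue, so that branch lapses and is disregarded.
The 1/3 is divided into 3 equal shares of 1/9 among Charles, Quentin, Victor.
Charles predeceased; the 1/9 allotted to Charles's branch passes to Charles's issue by representation.
Isaac is the sole taker at this level and receives the full 1/9.
Quentin predeceased; the 1/9 allotted to Quentin's branch passes to Quentin's issue by representation.
The 1/9 is divided into 2 equal shares of 1/18 among Judith, Nora.
Judith is living and takes 1/18.
Nora is living and takes 1/18.
Victor predeceased; the 1/9 allotted to Victor's branch passes to Victor's issue by representation.
The 1/9 is divided into 3 equal shares of 1/27 among Tessa, Diana, Samuel.
Tessa is living and takes 1/27.
Diana is living and takes 1/27.
Samuel is living and takes 1/27.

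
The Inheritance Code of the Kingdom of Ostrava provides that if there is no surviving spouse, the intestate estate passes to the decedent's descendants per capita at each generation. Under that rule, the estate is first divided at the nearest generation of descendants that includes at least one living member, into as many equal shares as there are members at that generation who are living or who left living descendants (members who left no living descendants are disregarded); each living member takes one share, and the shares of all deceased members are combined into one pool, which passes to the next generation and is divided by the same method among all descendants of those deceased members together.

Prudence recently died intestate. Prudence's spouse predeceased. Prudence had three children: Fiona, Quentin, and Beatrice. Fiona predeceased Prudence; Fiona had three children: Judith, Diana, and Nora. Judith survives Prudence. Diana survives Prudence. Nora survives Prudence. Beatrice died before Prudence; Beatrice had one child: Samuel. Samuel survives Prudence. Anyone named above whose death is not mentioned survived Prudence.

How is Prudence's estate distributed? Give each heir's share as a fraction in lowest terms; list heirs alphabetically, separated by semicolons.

There is no surviving spouse, so the entire estate passes to Prudence's descendants per capita at each generation.
At generation 1 (Fiona, Quentin, Beatrice) there are 3 shares of (1)/3 = 1/3 each.
Living: Quentin — each takes 1/3.
Deceased: Fiona and Beatrice. Their combined 2/3 is pooled and carried to generation 2.
At generation 2 (Judith, Diana, Nora, Samuel) there are 4 shares of (2/3)/4 = 1/6 each.
Living: Judith, Diana, Nora, and Samuel — each takes 1/6.

Diana 1/6; Judith 1/6; Nora 1/6; Quentin 1/3; Samuel 1/6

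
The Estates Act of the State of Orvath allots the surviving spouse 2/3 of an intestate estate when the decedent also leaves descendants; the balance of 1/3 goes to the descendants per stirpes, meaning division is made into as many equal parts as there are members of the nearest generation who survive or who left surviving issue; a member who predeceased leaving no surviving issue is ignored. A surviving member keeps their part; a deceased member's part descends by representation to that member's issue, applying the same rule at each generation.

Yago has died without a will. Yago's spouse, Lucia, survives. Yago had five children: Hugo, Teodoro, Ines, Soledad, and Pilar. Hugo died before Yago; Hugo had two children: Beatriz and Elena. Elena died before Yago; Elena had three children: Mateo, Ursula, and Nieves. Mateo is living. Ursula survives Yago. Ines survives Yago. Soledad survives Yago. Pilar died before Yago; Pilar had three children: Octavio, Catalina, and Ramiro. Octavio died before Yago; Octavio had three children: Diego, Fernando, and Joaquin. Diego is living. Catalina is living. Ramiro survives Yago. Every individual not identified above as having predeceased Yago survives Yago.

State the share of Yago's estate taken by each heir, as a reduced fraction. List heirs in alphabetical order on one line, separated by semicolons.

Lucia, as surviving spouse, takes 2/3.
The remaining 1/3 passes to Yago's descendants per stirpes.
The 1/3 is divided into 5 equal shares of 1/15 among Hugo, Teodoro, Ines, Soledad, Pilar.
Hugo predeceased; the 1/15 allotted to Hugo's branch passes to Hugo's issue by representation.
The 1/15 is divided into 2 equal shares of 1/30 among Beatriz, Elena.
Beatriz is living and takes 1/30.
Elena predeceased; the 1/30 allotted to Elena's branch passes to Elena's issue by representation.
The 1/30 is divided into 3 equal shares of 1/90 among Mateo, Ursula, Nieves.
Mateo is living and takes 1/90.
Ursula is living and takes 1/90.
Nieves is living and takes 1/90.
Teodoro is living and takes 1/15.
Ines is living and takes 1/15.
Soledad is living and takes 1/15.
Pilar predeceased; the 1/15 allotted to Pilar's branch passes to Pilar's issue by representation.
The 1/15 is divided into 3 equal shares of 1/45 among Octavio, Catalina, Ramiro.
Octavio predeceased; the 1/45 allotted to Octavio's branch passes to Octavio's issue by representation.
The 1/45 is divided into 3 equal shares of 1/135 among Diego, Fernando, Joaquin.
Diego is living and takes 1/135.
Fernando is living and takes 1/135.
Joaquin is living and takes 1/135.
Catalina is living and takes 1/45.
Ramiro is living and takes 1/45.

Beatriz 1/30; Catalina 1/45; Diego 1/135; Fernando 1/135; Ines 1/15; Joaquin 1/135; Lucia 2/3; Mateo 1/90; Nieves 1/90; Ramiro 1/45; Soledad 1/15; Teodoro 1/15; Ursula 1/90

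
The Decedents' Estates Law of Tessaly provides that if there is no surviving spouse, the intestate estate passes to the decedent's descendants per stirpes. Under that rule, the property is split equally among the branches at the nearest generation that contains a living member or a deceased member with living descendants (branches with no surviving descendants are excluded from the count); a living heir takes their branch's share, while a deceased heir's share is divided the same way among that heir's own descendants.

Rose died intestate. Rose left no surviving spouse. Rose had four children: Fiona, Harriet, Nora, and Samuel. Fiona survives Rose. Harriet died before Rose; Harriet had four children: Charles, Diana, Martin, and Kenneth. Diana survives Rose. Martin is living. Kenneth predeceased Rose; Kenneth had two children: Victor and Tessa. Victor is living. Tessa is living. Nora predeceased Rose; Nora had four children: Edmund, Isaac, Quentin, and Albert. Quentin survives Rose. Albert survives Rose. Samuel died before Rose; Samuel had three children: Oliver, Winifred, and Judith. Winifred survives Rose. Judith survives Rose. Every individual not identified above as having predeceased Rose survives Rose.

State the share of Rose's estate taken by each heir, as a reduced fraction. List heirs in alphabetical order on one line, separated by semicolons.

Albert 1/16; Charles 1/16; Diana 1/16; Edmund 1/16; Fiona 1/4; Isaac 1/16; Judith 1/12; Martin 1/16; Oliver 1/12; Quentin 1/16; Tessa 1/32; Victor 1/32; Winifred 1/12

There is no surviving spouse, so the entire estate passes to Rose's descendants per stirpes.
The estate is divided into 4 equal shares of 1/4 among Fiona, Harriet, Nora, Samuel.
Fiona is living and takes 1/4.
Harriet predeceased; the 1/4 allotted to Harriet's branch passes to Harriet's issue by representation.
The 1/4 is divided into 4 equal shares of 1/16 among Charles, Diana, Martin, Kenneth.
Charles is living and takes 1/16.
Diana is living and takes 1/16.
Martin is living and takes 1/16.
Kenneth predeceased; the 1/16 allotted to Kenneth's branch passes to Kenneth's issue by representation.
The 1/16 is divided into 2 equal shares of 1/32 among Victor, Tessa.
Victor is living and takes 1/32.
Tessa is living and takes 1/32.
Nora predeceased; the 1/4 allotted to Nora's branch passes to Nora's issue by representation.
The 1/4 is divided into 4 equal shares of 1/16 among Edmund, Isaac, Quentin, Albert.
Edmund is living and takes 1/16.
Isaac is living and takes 1/16.
Quentin is living and takes 1/16.
Albert is living and takes 1/16.
Samuel predeceased; the 1/4 allotted to Samuel's branch passes to Samuel's issue by representation.
The 1/4 is divided into 3 equal shares of 1/12 among Oliver, Winifred, Judith.
Oliver is living and takes 1/12.
Winifred is living and takes 1/12.
Judith is living and takes 1/12.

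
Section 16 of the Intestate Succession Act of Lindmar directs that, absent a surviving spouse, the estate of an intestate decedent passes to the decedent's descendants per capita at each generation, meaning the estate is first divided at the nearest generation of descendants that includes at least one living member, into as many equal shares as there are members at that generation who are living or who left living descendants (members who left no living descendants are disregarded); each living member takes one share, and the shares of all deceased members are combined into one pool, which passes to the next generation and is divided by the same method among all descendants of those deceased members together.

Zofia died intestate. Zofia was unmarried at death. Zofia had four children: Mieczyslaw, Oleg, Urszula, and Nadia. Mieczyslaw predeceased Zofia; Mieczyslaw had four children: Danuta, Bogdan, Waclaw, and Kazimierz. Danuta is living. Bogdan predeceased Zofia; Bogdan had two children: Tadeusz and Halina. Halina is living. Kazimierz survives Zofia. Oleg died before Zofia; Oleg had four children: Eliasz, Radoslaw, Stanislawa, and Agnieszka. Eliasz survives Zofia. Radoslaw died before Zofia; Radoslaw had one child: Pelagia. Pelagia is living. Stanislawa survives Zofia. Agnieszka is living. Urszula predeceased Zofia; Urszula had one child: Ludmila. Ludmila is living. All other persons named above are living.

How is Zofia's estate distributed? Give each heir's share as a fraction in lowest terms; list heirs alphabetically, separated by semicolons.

Agnieszka 1/12; Danuta 1/12; Eliasz 1/12; Halina 1/18; Kazimierz 1/12; Ludmila 1/12; Nadia 1/4; Pelagia 1/18; Stanislawa 1/12; Tadeusz 1/18; Waclaw 1/12

There is no surviving spouse, so the entire estate passes to Zofia's descendants per capita at each generation.
At generation 1 (Mieczyslaw, Oleg, Urszula, Nadia) there are 4 shares of (1)/4 = 1/4 each.
Living: Nadia — each takes 1/4.
Deceased: Mieczyslaw, Oleg, and Urszula. Their combined 3/4 is pooled and carried to generation 2.
At generation 2 (Danuta, Bogdan, Waclaw, Kazimierz, Eliasz, Radoslaw, Stanislawa, Agnieszka, Ludmila) there are 9 shares of (3/4)/9 = 1/12 each.
Living: Danuta, Waclaw, Kazimierz, Eliasz, Stanislawa, Agnieszka, and Ludmila — each takes 1/12.
Deceased: Bogdan and Radoslaw. Their combined 1/6 is pooled and carried to generation 3.
At generation 3 (Tadeusz, Halina, Pelagia) there are 3 shares of (1/6)/3 = 1/18 each.
Living: Tadeusz, Halina, and Pelagia — each takes 1/18.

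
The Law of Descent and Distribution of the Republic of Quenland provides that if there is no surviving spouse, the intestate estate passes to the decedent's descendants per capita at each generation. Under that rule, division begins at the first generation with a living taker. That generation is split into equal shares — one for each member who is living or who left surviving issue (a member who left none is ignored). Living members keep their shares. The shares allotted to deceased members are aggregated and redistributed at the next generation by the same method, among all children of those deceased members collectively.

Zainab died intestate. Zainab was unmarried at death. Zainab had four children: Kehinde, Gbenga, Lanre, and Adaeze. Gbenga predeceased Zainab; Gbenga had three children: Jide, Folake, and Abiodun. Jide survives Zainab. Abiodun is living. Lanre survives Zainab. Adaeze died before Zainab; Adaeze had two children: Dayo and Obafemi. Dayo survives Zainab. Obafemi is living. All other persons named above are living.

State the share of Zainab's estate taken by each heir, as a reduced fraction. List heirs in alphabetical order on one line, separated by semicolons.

Abiodun 1/10; Dayo 1/10; Folake 1/10; Jide 1/10; Kehinde 1/4; Lanre 1/4; Obafemi 1/10

There is no surviving spouse, so the entire estate passes to Zainab's descendants per capita at each generation.
At generation 1 (Kehinde, Gbenga, Lanre, Adaeze) there are 4 shares of (1)/4 = 1/4 each.
Living: Kehinde and Lanre — each takes 1/4.
Deceased: Gbenga and Adaeze. Their combined 1/2 is pooled and carried to generation 2.
At generation 2 (Jide, Folake, Abiodun, Dayo, Obafemi) there are 5 shares of (1/2)/5 = 1/10 each.
Living: Jide, Folake, Abiodun, Dayo, and Obafemi — each takes 1/10.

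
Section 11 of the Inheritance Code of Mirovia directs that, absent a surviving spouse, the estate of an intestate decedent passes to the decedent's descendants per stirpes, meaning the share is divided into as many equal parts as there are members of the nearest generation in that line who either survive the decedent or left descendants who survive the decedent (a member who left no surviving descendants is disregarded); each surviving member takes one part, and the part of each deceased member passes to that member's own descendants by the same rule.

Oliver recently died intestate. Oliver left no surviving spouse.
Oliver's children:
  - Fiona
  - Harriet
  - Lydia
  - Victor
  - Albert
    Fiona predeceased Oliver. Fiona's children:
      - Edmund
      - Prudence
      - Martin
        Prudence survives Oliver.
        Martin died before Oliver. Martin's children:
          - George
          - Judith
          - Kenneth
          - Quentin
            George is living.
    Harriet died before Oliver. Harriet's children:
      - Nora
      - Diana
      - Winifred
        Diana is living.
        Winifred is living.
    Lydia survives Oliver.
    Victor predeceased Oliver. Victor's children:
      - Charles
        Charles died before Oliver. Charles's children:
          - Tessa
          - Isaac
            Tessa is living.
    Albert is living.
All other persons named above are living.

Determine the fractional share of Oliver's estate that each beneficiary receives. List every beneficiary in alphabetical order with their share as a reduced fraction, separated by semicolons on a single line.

Albert 1/5; Diana 1/15; Edmund 1/15; George 1/60; Isaac 1/10; Judith 1/60; Kenneth 1/60; Lydia 1/5; Nora 1/15; Prudence 1/15; Quentin 1/60; Tessa 1/10; Winifred 1/15

There is no surviving spouse, so the entire estate passes to Oliver's descendants per stirpes.
The estate is divided into 5 equal shares of 1/5 among Fiona, Harriet, Lydia, Victor, Albert.
Fiona predeceased; the 1/5 allotted to Fiona's branch passes to Fiona's issue by representation.
The 1/5 is divided into 3 equal shares of 1/15 among Edmund, Prudence, Martin.
Edmund is living and takes 1/15.
Prudence is living and takes 1/15.
Martin predeceased; the 1/15 allotted to Martin's branch passes to Martin's issue by representation.
The 1/15 is divided into 4 equal shares of 1/60 among George, Judith, Kenneth, Quentin.
George is living and takes 1/60.
Judith is living and takes 1/60.
Kenneth is living and takes 1/60.
Quentin is living and takes 1/60.
Harriet predeceased; the 1/5 allotted to Harriet's branch passes to Harriet's issue by representation.
The 1/5 is divided into 3 equal shares of 1/15 among Nora, Diana, Winifred.
Nora is living and takes 1/15.
Diana is living and takes 1/15.
Winifred is living and takes 1/15.
Lydia is living and takes 1/5.
Victor predeceased; the 1/5 allotted to Victor's branch passes to Victor's issue by representation.
Charles's line is the sole branch at this level, so the full 1/5 passes to Charles's issue by representation.
The 1/5 is divided into 2 equal shares of 1/10 among Tessa, Isaac.
Tessa is living and takes 1/10.
Isaac is living and takes 1/10.
Albert is living and takes 1/5.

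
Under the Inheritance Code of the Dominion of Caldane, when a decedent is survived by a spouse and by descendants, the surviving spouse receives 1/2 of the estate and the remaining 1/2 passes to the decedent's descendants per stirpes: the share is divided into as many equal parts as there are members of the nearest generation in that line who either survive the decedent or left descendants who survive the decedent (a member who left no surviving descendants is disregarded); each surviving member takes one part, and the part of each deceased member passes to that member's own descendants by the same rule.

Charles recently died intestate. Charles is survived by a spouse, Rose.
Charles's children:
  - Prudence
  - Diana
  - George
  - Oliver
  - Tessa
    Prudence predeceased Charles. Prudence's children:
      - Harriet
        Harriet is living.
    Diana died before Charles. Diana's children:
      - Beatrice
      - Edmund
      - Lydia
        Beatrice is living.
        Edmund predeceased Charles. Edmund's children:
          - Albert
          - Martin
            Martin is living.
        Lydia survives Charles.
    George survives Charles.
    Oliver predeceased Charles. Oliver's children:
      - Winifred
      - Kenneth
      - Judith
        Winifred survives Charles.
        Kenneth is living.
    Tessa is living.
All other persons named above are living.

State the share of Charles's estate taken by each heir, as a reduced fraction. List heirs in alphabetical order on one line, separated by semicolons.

Albert 1/60; Beatrice 1/30; George 1/10; Harriet 1/10; Judith 1/30; Kenneth 1/30; Lydia 1/30; Martin 1/60; Rose 1/2; Tessa 1/10; Winifred 1/30

Rose, as surviving spouse, takes 1/2.
The remaining 1/2 passes to Charles's descendants per stirpes.
The 1/2 is divided into 5 equal shares of 1/10 among Prudence, Diana, George, Oliver, Tessa.
Prudence predeceased; the 1/10 allotted to Prudence's branch passes to Prudence's issue by representation.
Harriet is the sole taker at this level and receives the full 1/10.
Diana predeceased; the 1/10 allotted to Diana's branch passes to Diana's issue by representation.
The 1/10 is divided into 3 equal shares of 1/30 among Beatrice, Edmund, Lydia.
Beatrice is living and takes 1/30.
Edmund predeceased; the 1/30 allotted to Edmund's branch passes to Edmund's issue by representation.
The 1/30 is divided into 2 equal shares of 1/60 among Albert, Martin.
Albert is living and takes 1/60.
Martin is living and takes 1/60.
Lydia is living and takes 1/30.
George is living and takes 1/10.
Oliver predeceased; the 1/10 allotted to Oliver's branch passes to Oliver's issue by representation.
The 1/10 is divided into 3 equal shares of 1/30 among Winifred, Kenneth, Judith.
Winifred is living and takes 1/30.
Kenneth is living and takes 1/30.
Judith is living and takes 1/30.
Tessa is living and takes 1/10.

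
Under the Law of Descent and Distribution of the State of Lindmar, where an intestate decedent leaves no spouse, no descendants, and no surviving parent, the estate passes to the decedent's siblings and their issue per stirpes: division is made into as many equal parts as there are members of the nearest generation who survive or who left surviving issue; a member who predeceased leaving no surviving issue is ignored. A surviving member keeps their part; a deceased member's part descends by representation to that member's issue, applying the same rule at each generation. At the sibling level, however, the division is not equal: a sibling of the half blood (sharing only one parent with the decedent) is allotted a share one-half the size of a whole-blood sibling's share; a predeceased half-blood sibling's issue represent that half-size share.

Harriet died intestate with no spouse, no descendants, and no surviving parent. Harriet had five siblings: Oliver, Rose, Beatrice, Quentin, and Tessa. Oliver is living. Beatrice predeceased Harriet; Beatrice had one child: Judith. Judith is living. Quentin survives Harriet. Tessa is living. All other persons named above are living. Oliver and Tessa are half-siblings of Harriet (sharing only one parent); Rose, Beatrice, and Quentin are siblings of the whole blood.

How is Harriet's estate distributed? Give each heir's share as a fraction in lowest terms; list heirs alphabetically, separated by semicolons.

Judith 1/4; Oliver 1/8; Quentin 1/4; Rose 1/4; Tessa 1/8

No spouse, descendants, or parent survives, so the estate passes to Harriet's siblings per stirpes.
Half-blood siblings count for one-half the weight of whole-blood siblings at the initial division.
Dividing 1 in proportion to weights (total weight 4): Oliver (weight 1/2) → 1/8; Rose (weight 1) → 1/4; Beatrice (weight 1) → 1/4; Quentin (weight 1) → 1/4; Tessa (weight 1/2) → 1/8.
Oliver is living and takes 1/8.
Rose is living and takes 1/4.
Beatrice predeceased; the 1/4 allotted to Beatrice's branch passes to Beatrice's issue by representation.
Judith is the sole taker at this level and receives the full 1/4.
Quentin is living and takes 1/4.
Tessa is living and takes 1/8.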